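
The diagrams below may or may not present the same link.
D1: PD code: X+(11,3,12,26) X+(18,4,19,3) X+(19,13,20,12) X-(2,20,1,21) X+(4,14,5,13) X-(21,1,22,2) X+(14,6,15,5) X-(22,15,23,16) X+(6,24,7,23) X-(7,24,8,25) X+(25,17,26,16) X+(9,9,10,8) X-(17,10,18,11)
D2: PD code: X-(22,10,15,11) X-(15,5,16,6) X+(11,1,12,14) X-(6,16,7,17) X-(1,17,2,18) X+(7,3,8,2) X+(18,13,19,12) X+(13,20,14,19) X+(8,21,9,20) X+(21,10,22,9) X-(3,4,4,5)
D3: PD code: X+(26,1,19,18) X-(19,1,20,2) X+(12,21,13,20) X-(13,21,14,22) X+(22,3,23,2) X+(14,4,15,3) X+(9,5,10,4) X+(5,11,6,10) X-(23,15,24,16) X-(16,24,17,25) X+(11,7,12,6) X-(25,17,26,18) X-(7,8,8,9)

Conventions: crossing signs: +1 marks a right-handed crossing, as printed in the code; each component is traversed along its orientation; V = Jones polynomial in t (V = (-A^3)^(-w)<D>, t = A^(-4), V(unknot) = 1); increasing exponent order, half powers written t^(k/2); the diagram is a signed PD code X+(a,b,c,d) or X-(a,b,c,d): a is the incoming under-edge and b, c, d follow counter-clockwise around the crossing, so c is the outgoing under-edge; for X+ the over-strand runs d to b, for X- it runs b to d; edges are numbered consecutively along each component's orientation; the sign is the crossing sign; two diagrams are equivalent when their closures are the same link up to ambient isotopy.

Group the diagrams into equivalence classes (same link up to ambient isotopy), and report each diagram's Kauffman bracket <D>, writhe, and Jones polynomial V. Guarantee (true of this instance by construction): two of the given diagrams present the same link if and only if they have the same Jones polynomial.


classes: {D1, D3} | {D2}
V(D1) = -t^(-3/2) - 2t^(1/2) + t^(3/2) - t^(5/2) + t^(7/2)  [13 crossings, <D> = -A^-5 + A^-1 - A^3 + 2A^7 + A^15, w = +3]
V(D2) = -t^(-3/2) + t^(-1/2) - 2t^(1/2) + t^(3/2) - 2t^(5/2) + t^(7/2)  [11 crossings, <D> = -A^-11 + 2A^-7 - A^-3 + 2A - A^5 + A^9, w = +1]
D3 (bracket -A^-11 + A^-7 - A^-3 + 2A + A^9; 13 crossings at w = +1): V = -t^(-3/2) - 2t^(1/2) + t^(3/2) - t^(5/2) + t^(7/2)
note: 2 classes among 3 diagrams; unequal V(t) rules out equality


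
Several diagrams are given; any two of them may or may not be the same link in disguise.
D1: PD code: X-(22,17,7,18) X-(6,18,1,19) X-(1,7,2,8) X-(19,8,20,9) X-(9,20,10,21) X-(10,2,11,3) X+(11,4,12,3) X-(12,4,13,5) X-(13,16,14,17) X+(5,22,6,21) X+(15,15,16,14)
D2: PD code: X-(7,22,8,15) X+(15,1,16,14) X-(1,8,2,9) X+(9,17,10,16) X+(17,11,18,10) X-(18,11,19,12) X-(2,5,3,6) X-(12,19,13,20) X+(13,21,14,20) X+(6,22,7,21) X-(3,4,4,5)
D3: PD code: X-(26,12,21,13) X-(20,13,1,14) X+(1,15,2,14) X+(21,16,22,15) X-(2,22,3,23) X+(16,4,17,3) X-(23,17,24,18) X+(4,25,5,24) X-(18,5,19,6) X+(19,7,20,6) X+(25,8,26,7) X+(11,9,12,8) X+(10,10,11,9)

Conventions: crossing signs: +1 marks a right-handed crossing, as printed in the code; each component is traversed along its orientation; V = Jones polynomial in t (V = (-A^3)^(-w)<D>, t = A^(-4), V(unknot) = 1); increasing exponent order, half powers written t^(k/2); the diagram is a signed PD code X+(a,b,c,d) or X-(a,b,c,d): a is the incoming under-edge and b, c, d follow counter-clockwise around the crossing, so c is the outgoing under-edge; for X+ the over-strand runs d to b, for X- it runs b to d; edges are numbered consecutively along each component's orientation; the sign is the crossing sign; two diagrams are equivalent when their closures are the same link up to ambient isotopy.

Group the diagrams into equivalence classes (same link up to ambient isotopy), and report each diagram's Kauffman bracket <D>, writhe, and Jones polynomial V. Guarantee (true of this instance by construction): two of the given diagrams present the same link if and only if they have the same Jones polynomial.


classes: {D1} | {D2} | {D3}
V(D1) = t^(-13/2) - t^(-11/2) + t^(-9/2) - 2t^(-7/2) - t^(-3/2)  [11 crossings, <D> = A^-9 + 2A^-1 - A^3 + A^7 - A^11, w = -5]
V(D2) = -t^(1/2) - t^(5/2)  [11 crossings, <D> = A^-13 + A^-5, w = -1]
V(D3) = -t^(-3/2) + t^(-1/2) - 2t^(1/2) + t^(3/2) - 2t^(5/2) + t^(7/2)  [13 crossings, <D> = -A^-5 + 2A^-1 - A^3 + 2A^7 - A^11 + A^15, w = +3]
note: V(t) takes 3 values over 3 diagrams, fixing the grouping


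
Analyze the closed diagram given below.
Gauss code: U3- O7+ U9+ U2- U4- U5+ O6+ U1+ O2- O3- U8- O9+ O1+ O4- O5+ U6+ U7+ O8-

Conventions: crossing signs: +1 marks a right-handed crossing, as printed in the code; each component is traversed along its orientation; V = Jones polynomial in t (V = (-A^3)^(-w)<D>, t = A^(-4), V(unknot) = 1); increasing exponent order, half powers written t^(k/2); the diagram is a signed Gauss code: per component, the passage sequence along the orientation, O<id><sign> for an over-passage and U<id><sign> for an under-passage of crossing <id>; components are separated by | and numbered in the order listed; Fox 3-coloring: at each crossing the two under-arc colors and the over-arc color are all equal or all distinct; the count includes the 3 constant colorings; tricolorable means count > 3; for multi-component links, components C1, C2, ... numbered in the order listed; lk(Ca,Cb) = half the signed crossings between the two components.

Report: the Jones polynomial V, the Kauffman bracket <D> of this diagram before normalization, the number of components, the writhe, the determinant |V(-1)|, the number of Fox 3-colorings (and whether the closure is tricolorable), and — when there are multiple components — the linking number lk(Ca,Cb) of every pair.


V(t) = t^-2 - t^-1 + 2 - 2t + t^2 - t^3 + t^4
bracket: -A^-13 + A^-9 - A^-5 + 2A^-1 - 2A^3 + A^7 - A^11, w = +1
1 component, writhe +1, over 9 crossings
det 9, colorings 9 of 3^9 — tricolorable
observation: V spans 6 powers of t: at least 6 crossings in any diagram


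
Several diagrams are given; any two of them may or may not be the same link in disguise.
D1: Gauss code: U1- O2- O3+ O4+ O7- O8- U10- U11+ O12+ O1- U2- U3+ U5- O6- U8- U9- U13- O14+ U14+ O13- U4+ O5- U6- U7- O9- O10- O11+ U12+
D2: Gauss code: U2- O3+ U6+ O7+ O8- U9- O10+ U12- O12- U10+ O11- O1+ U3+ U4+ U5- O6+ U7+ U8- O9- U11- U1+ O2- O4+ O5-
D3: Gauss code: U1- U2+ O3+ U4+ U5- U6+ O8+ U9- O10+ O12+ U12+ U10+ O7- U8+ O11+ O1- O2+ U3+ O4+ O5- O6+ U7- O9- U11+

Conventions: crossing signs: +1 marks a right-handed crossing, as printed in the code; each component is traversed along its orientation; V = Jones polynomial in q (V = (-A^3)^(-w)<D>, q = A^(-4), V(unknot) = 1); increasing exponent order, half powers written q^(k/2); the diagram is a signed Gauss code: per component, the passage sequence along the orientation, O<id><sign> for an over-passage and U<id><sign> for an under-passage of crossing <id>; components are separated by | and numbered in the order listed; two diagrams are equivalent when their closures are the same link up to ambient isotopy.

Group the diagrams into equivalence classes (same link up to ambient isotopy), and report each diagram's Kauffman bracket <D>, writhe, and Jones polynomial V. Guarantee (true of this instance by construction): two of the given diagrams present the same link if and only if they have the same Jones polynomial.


classes: {D1} | {D2} | {D3}
V(D1) = -q^-4 + q^-3 + q^-1  [14 crossings, <D> = A^-8 + 1 - A^4, w = -4]
D2 (bracket 1; 12 crossings at w = 0): V = 1
D3 (bracket A^-8 - 2A^-4 + 2 - 2A^4 + 2A^8 - A^12 + A^16; 12 crossings at w = +4): V = q^-1 - 1 + 2q - 2q^2 + 2q^3 - 2q^4 + q^5
note: comparing 3 Jones polynomials yields 3 groups


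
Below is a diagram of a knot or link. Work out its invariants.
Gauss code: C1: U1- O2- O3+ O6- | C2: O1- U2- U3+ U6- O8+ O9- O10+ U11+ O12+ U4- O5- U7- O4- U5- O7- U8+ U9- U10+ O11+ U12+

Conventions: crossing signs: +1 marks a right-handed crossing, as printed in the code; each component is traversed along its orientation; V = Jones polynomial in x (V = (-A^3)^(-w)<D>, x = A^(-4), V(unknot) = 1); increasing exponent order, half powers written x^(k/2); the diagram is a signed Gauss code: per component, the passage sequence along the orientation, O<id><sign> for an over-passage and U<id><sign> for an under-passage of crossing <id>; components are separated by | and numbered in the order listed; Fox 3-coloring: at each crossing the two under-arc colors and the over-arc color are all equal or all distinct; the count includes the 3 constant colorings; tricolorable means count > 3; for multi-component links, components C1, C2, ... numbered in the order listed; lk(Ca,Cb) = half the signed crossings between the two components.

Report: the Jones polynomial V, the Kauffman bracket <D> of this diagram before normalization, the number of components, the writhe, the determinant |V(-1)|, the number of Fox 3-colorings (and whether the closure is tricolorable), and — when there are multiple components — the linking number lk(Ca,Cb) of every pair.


V(x) = x^(-11/2) - x^(-9/2) + 2x^(-7/2) - 4x^(-5/2) + 2x^(-3/2) - 4x^(-1/2) + 2x^(1/2) - x^(3/2) + x^(5/2)
bracket: A^-16 - A^-12 + 2A^-8 - 4A^-4 + 2 - 4A^4 + 2A^8 - A^12 + A^16, w = -2
2 components, writhe -2, over 12 crossings
lk(C1,C2) = -1
det 18, colorings 27 of 3^12 — tricolorable
observation: summing lk over 1 pair gives -1


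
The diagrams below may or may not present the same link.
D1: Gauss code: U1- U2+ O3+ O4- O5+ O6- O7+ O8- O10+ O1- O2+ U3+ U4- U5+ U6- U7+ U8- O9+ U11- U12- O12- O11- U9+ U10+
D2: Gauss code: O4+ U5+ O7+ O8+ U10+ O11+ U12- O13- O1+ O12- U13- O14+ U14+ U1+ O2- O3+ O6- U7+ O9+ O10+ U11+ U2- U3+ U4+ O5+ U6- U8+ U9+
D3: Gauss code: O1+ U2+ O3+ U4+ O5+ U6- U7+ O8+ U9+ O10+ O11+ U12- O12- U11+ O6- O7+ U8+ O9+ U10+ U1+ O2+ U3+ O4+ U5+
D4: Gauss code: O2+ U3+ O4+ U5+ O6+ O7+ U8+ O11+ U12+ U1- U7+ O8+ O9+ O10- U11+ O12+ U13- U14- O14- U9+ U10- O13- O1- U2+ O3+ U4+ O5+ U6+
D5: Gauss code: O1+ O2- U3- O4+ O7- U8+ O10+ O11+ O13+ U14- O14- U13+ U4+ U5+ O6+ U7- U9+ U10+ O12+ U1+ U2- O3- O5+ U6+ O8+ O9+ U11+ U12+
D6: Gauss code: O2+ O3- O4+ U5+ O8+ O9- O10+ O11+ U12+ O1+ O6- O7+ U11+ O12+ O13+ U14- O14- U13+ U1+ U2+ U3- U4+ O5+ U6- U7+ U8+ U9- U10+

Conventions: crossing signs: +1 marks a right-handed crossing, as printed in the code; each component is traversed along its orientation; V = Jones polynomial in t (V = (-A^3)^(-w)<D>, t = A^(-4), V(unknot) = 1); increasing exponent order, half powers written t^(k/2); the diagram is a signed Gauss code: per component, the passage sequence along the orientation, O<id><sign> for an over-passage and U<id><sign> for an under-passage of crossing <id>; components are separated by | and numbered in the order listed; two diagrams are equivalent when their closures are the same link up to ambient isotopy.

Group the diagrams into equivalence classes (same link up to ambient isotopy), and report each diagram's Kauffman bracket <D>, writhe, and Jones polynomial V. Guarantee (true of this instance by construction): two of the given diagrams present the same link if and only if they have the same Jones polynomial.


equivalence classes: {D1} | {D2, D5, D6} | {D3, D4}
D1 (bracket 1; 12 crossings at w = 0): V = 1
V(D2) = t^2 + 2t^4 - 2t^5 + t^6 - 2t^7 + t^8  (w +6, c 14, <D> = A^-14 - 2A^-10 + A^-6 - 2A^-2 + 2A^2 + A^10)
V(D3) = t^3 + 2t^5 - 2t^6 + 2t^7 - 3t^8 + 2t^9 - 2t^10 + t^11  (w +8, c 12, <D> = A^-20 - 2A^-16 + 2A^-12 - 3A^-8 + 2A^-4 - 2 + 2A^4 + A^12)
D4 (bracket A^-26 - 2A^-22 + 2A^-18 - 3A^-14 + 2A^-10 - 2A^-6 + 2A^-2 + A^6; 14 crossings at w = +6): V = t^3 + 2t^5 - 2t^6 + 2t^7 - 3t^8 + 2t^9 - 2t^10 + t^11
D5 (bracket A^-14 - 2A^-10 + A^-6 - 2A^-2 + 2A^2 + A^10; 14 crossings at w = +6): V = t^2 + 2t^4 - 2t^5 + t^6 - 2t^7 + t^8
D6 (bracket A^-14 - 2A^-10 + A^-6 - 2A^-2 + 2A^2 + A^10; 14 crossings at w = +6): V = t^2 + 2t^4 - 2t^5 + t^6 - 2t^7 + t^8
key observation: 3 classes among 6 diagrams; unequal V(t) rules out equality


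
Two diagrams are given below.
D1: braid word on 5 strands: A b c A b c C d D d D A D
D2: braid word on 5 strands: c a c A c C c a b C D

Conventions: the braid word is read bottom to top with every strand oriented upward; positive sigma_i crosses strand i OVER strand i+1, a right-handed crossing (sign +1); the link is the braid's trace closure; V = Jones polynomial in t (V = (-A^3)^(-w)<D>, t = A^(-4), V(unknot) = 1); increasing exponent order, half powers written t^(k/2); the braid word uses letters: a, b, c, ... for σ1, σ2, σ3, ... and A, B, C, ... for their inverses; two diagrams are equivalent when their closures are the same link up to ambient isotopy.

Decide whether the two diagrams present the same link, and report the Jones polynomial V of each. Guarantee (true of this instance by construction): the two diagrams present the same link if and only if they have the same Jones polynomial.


equivalent: no
V(D1) = t^(-7/2) - 2t^(-5/2) + t^(-3/2) - 2t^(-1/2) + t^(1/2) - t^(3/2)  (w -1, c 13, <D> = A^-9 - A^-5 + 2A^-1 - A^3 + 2A^7 - A^11)
V(D2) = -t^(1/2) - t^(5/2)  (w +3, c 11, <D> = A^-1 + A^7)
why: comparing 2 Jones polynomials yields 2 groups


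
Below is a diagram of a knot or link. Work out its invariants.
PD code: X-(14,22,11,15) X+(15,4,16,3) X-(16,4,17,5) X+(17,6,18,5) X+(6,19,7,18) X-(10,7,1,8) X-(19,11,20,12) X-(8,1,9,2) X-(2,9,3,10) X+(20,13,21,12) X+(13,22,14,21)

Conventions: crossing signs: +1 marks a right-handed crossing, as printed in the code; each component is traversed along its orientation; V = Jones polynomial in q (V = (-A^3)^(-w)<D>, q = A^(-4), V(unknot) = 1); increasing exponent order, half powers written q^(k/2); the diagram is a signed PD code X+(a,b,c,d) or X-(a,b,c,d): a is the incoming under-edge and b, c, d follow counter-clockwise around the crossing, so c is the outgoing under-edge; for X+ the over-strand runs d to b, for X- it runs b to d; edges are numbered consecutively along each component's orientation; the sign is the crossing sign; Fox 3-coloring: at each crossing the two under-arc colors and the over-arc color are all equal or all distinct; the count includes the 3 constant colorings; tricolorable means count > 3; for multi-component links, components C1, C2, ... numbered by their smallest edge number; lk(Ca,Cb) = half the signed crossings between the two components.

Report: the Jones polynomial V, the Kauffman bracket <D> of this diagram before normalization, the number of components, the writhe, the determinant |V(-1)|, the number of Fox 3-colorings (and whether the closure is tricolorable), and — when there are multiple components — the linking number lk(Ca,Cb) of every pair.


Jones polynomial: V(q) = -q^-4 + q^-1 + 2 + q + q^2
<D> = -A^-11 - A^-7 - 2A^-3 - A + A^13; writhe -1
components 3, writhe -1 (11 crossings)
linking number lk(C1,C2) = 0
lk(C1,C3): +1
lk(C2,C3) = 0
3-colorings: 27 of 3^11, det 0 — tricolorable
note: w = -1 (over 11 crossings) is diagram-only; (-A^3)^(1) removes it from V


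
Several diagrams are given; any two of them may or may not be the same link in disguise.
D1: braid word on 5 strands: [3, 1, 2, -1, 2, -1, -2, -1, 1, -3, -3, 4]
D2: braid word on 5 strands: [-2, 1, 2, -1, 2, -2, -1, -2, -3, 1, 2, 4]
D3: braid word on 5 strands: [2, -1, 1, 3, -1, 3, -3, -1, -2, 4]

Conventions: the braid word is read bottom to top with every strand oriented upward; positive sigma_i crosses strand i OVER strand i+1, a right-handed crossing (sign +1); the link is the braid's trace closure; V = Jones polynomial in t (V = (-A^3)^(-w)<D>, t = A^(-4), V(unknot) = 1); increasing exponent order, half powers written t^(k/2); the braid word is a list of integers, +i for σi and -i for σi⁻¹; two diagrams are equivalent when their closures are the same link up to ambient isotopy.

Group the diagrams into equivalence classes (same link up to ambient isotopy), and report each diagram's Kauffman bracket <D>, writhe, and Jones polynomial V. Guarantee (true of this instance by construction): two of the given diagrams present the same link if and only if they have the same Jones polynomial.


classes: {D1, D2} | {D3}
V(D1) = t^-2 + 2 + t^2  [12 crossings, <D> = A^-8 + 2 + A^8, w = 0]
D2 (bracket A^-8 + 2 + A^8; 12 crossings at w = 0): V = t^-2 + 2 + t^2
V(D3) = t^-3 + t^-2 + t^-1 + 1  [10 crossings, <D> = 1 + A^4 + A^8 + A^12, w = 0]
note: 2 values of V(t) split the 3 diagrams


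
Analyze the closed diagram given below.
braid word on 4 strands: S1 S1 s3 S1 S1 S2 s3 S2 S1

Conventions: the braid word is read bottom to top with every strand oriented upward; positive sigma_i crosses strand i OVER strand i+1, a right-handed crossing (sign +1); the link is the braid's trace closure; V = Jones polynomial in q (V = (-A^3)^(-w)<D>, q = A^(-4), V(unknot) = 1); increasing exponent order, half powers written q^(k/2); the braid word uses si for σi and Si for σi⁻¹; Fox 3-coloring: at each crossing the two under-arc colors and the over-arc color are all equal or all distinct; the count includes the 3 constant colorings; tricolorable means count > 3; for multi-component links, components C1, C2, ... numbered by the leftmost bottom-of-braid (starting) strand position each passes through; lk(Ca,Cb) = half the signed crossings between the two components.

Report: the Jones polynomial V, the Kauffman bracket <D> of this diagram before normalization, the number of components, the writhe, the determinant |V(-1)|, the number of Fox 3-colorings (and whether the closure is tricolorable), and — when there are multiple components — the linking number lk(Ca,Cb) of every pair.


V = -q^-9 + 2q^-8 - 3q^-7 + 4q^-6 - 4q^-5 + 4q^-4 - 3q^-3 + 2q^-2 - q^-1 + 1
<D> = -A^-15 + A^-11 - 2A^-7 + 3A^-3 - 4A + 4A^5 - 4A^9 + 3A^13 - 2A^17 + A^21 (w = -5)
1 component over 9 crossings, w = -5
3 Fox colorings among 3^9, |V(-1)| = 25: not tricolorable
why: the span of V is 9, forcing >= 9 crossings in any diagram


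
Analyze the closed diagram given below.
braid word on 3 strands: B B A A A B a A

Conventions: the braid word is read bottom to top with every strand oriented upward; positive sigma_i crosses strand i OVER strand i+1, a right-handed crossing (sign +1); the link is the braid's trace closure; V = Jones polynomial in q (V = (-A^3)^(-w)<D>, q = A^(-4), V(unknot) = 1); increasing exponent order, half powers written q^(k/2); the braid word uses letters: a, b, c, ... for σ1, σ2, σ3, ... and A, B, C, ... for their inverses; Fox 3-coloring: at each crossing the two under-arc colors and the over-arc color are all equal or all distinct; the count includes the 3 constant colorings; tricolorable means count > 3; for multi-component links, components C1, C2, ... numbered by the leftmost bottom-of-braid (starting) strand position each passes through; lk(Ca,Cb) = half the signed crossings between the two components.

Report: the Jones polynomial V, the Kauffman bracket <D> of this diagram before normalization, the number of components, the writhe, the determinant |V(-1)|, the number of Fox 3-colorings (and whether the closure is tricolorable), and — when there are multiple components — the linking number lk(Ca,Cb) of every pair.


V = q^-8 - 2q^-7 + q^-6 - 2q^-5 + 2q^-4 + q^-2
<D> = A^-10 + 2A^-2 - 2A^2 + A^6 - 2A^10 + A^14 (w = -6)
1 component over 8 crossings, w = -6
27 Fox colorings among 3^8, |V(-1)| = 9: tricolorable
why: free reduction leaves σ2⁻¹ σ2⁻¹ σ1⁻¹ σ1⁻¹ σ1⁻¹ σ2⁻¹ of the original 8 letters


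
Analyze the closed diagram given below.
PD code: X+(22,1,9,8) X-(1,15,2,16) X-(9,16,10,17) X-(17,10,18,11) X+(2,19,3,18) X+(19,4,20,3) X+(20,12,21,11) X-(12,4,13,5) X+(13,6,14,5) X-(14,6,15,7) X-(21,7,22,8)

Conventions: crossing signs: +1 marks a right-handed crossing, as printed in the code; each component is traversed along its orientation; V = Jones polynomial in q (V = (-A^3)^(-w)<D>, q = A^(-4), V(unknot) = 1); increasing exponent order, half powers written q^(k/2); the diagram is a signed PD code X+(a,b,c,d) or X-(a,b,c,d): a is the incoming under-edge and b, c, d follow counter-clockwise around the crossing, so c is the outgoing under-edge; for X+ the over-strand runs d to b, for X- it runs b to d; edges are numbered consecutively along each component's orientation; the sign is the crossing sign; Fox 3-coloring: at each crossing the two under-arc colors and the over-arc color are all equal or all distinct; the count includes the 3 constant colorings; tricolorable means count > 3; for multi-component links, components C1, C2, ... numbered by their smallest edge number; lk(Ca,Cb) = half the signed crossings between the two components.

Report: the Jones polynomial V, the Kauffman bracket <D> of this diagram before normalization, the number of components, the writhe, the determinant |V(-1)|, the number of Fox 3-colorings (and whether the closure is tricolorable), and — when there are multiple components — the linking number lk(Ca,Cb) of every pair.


V(q) = q^(-7/2) - 2q^(-5/2) + q^(-3/2) - 2q^(-1/2) + q^(1/2) - q^(3/2)
bracket: A^-9 - A^-5 + 2A^-1 - A^3 + 2A^7 - A^11, w = -1
2 components, writhe -1, over 11 crossings
lk(C1,C2) = 0
det 8, colorings 3 of 3^11 — not tricolorable
observation: the span of V is 5, within the link bound 11 + 2 - 1


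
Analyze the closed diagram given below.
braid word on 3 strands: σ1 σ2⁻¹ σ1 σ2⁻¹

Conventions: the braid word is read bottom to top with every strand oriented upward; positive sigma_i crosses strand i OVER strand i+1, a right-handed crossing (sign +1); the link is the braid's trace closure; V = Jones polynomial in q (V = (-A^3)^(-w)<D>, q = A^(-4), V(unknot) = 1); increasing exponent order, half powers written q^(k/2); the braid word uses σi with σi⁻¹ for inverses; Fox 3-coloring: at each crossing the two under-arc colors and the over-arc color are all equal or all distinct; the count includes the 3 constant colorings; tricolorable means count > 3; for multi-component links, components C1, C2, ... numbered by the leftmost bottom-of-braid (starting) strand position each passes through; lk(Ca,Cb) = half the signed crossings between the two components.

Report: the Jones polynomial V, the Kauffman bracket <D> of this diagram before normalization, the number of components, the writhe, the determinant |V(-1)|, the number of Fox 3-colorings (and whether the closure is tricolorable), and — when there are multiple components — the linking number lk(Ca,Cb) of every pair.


V = q^-2 - q^-1 + 1 - q + q^2
<D> = A^-8 - A^-4 + 1 - A^4 + A^8 (w = 0)
1 component over 4 crossings, w = 0
3 Fox colorings among 3^4, |V(-1)| = 5: not tricolorable
why: w = 0 (over 4 crossings) is diagram-only; (-A^3)^(0) removes it from V


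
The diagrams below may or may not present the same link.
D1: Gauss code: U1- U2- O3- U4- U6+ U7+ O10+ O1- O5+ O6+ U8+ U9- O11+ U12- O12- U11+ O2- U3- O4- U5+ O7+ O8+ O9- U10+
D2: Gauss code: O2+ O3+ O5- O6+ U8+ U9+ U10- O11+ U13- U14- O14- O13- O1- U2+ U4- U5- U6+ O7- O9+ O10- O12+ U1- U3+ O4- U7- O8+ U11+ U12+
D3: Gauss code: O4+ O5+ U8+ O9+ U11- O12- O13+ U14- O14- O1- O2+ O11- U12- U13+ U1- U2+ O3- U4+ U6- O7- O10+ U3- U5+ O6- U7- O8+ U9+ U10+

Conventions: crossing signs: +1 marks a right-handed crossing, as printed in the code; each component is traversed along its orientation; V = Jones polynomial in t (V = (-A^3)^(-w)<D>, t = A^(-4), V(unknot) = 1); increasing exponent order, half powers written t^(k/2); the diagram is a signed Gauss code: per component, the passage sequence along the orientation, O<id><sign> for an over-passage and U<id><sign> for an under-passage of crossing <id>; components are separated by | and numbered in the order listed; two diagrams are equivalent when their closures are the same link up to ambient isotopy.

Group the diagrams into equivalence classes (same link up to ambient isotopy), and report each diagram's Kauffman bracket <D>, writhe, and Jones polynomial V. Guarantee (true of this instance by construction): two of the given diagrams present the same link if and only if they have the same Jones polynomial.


equivalence classes: {D1} | {D2, D3}
D1 (bracket 1; 12 crossings at w = 0): V = 1
V(D2) = -t^-1 + 2 - t + 2t^2 - t^3 + t^4 - t^5  (w 0, c 14, <D> = -A^-20 + A^-16 - A^-12 + 2A^-8 - A^-4 + 2 - A^4)
V(D3) = -t^-1 + 2 - t + 2t^2 - t^3 + t^4 - t^5  [14 crossings, <D> = -A^-20 + A^-16 - A^-12 + 2A^-8 - A^-4 + 2 - A^4, w = 0]
key observation: 2 values of V(t) split the 3 diagrams


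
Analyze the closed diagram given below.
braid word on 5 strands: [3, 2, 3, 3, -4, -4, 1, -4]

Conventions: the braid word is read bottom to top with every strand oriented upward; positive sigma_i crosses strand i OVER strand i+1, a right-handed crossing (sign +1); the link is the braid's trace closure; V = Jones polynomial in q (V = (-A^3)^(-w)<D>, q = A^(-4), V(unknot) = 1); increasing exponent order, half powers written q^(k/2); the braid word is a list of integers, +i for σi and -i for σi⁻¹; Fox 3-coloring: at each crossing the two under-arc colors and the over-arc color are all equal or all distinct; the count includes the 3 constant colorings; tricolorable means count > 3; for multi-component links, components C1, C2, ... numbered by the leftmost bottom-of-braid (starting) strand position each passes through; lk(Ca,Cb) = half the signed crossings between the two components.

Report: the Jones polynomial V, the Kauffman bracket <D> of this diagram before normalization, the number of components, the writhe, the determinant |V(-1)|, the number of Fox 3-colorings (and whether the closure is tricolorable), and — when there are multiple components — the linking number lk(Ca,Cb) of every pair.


Jones polynomial: V(q) = -q^-3 + q^-2 - q^-1 + 3 - q + q^2 - q^3
<D> = -A^-6 + A^-2 - A^2 + 3A^6 - A^10 + A^14 - A^18; writhe +2
components 1, writhe +2 (8 crossings)
3-colorings: 27 of 3^8, det 9 — tricolorable
note: the span of V is 6, forcing >= 6 crossings in any diagram


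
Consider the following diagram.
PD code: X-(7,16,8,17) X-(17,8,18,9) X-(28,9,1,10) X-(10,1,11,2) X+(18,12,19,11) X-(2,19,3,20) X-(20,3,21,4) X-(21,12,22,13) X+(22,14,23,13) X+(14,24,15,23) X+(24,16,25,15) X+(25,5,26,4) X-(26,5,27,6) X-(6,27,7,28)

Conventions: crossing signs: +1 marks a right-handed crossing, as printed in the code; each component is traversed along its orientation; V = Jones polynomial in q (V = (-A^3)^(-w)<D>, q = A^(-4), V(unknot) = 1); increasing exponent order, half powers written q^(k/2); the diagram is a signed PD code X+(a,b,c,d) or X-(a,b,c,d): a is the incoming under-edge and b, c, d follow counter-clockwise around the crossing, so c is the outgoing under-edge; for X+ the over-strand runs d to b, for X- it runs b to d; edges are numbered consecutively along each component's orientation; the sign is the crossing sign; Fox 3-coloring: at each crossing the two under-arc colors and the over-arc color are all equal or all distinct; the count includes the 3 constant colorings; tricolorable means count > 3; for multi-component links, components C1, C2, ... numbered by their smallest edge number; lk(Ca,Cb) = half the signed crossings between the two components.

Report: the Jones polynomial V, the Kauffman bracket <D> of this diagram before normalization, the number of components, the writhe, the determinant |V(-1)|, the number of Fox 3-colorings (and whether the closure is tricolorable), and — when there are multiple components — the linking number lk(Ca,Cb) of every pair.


V = -q^-8 + 2q^-7 - 3q^-6 + 4q^-5 - 5q^-4 + 5q^-3 - 3q^-2 + 3q^-1 - 1
<D> = -A^-12 + 3A^-8 - 3A^-4 + 5 - 5A^4 + 4A^8 - 3A^12 + 2A^16 - A^20 (w = -4)
1 component over 14 crossings, w = -4
9 Fox colorings among 3^14, |V(-1)| = 27: tricolorable
why: V spans 8 powers of q: at least 8 crossings in any diagram


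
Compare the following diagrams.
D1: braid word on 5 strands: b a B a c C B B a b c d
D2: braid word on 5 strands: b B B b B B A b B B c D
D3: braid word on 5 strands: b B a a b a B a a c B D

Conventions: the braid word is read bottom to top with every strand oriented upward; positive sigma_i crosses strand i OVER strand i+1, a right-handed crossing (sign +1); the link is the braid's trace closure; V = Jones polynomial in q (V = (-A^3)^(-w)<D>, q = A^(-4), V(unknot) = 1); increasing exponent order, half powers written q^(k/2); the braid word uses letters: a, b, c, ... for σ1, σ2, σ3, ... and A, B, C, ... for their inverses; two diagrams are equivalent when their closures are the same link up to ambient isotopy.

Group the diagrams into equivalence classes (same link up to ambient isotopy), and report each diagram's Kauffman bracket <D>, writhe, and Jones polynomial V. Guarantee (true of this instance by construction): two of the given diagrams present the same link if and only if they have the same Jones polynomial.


equivalence classes: {D1} | {D2} | {D3}
D1 (bracket -A^-8 + A^-4 - 1 + 2A^4 - A^8 + 2A^12 - A^16; 12 crossings at w = +4): V = -q^-1 + 2 - q + 2q^2 - q^3 + q^4 - q^5
D2 (bracket A^-8 + 1 - A^4; 12 crossings at w = -4): V = -q^-4 + q^-3 + q^-1
V(D3) = q + q^3 - q^4  (w +4, c 12, <D> = -A^-4 + 1 + A^8)
observation: 3 classes among 3 diagrams; unequal V(q) rules out equality


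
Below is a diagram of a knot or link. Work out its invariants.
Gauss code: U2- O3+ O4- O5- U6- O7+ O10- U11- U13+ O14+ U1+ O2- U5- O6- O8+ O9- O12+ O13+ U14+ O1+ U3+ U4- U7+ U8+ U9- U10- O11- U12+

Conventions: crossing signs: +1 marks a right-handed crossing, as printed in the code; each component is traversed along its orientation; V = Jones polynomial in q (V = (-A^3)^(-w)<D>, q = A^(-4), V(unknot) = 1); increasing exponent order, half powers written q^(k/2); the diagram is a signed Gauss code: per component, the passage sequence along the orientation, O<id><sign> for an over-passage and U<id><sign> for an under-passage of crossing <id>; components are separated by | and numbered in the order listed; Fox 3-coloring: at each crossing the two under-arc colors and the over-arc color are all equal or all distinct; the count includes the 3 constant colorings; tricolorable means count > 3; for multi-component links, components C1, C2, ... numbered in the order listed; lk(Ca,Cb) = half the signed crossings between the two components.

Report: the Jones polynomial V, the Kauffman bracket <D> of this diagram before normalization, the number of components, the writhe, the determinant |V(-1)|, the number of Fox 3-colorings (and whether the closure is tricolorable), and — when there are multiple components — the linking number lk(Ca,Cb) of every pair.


Jones polynomial: V(q) = -q^-3 + 2q^-2 - 2q^-1 + 3 - 2q + 2q^2 - q^3
<D> = -A^-12 + 2A^-8 - 2A^-4 + 3 - 2A^4 + 2A^8 - A^12; writhe 0
components 1, writhe 0 (14 crossings)
3-colorings: 3 of 3^14, det 13 — not tricolorable
note: V is palindromic (span 6, det 13): q -> 1/q fixes it; necessary, not sufficient, for amphichirality


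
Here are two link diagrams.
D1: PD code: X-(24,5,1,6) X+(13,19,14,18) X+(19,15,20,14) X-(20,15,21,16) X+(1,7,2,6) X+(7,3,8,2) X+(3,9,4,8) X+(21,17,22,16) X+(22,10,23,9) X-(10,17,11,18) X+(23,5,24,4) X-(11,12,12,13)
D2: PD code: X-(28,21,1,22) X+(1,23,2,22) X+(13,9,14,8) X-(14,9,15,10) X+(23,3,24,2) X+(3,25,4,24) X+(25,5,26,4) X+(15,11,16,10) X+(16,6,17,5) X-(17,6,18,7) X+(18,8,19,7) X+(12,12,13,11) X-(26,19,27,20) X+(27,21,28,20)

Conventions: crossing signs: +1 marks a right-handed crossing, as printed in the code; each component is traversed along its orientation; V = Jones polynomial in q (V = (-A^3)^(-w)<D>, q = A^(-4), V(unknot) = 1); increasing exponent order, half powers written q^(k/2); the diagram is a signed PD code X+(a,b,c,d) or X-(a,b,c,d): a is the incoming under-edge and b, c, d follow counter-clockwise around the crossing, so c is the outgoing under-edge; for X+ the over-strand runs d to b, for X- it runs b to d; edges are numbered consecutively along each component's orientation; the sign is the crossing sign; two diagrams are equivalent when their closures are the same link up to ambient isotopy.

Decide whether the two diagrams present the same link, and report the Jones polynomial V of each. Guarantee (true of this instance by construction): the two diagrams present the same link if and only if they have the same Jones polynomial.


equivalent: yes
V(D1) = q + q^3 - q^4  (w +4, c 12, <D> = -A^-4 + 1 + A^8)
V(D2) = q + q^3 - q^4  (w +6, c 14, <D> = -A^2 + A^6 + A^14)
why: Reidemeister moves carry D1 (12 crossings) to D2 (14)


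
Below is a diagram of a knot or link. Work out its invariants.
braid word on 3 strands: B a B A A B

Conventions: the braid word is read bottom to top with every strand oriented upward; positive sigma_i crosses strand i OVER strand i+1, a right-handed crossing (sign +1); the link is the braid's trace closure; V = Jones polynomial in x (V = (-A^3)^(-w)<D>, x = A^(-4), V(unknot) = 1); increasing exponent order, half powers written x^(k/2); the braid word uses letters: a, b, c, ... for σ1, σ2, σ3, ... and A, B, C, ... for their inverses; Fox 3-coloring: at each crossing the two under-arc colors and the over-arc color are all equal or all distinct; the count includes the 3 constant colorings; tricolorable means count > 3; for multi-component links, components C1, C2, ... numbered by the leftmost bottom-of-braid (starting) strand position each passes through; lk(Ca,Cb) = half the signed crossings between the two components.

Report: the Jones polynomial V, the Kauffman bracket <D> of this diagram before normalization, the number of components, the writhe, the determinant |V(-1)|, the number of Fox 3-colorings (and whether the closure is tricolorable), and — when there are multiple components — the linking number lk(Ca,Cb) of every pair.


Jones polynomial: V(x) = -x^-6 + x^-5 - x^-4 + 2x^-3 - x^-2 + x^-1
<D> = A^-8 - A^-4 + 2 - A^4 + A^8 - A^12; writhe -4
components 1, writhe -4 (6 crossings)
3-colorings: 3 of 3^6, det 7 — not tricolorable
note: w = -4 shifts under R1 moves; the (-A^3)^(4) factor cancels that in V


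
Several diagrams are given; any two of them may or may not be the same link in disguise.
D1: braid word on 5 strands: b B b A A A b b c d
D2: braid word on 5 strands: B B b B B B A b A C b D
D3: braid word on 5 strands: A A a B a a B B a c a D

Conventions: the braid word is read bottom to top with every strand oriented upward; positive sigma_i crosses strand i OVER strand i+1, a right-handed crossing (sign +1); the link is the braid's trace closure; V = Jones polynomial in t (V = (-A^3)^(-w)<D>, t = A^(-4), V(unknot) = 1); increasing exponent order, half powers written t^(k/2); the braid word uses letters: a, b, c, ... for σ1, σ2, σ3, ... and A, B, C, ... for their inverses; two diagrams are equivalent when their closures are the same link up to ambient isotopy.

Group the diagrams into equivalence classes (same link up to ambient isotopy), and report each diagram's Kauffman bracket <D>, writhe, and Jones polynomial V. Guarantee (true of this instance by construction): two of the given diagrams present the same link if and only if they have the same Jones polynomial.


classes: {D1} | {D2} | {D3}
V(D1) = -t^-3 + t^-2 - t^-1 + 3 - t + t^2 - t^3  [10 crossings, <D> = -A^-6 + A^-2 - A^2 + 3A^6 - A^10 + A^14 - A^18, w = +2]
V(D2) = -t^-6 + t^-5 - t^-4 + 2t^-3 - t^-2 + t^-1  [12 crossings, <D> = A^-14 - A^-10 + 2A^-6 - A^-2 + A^2 - A^6, w = -6]
D3 (bracket -A^-12 + 2A^-8 - 2A^-4 + 3 - 2A^4 + 2A^8 - A^12; 12 crossings at w = 0): V = -t^-3 + 2t^-2 - 2t^-1 + 3 - 2t + 2t^2 - t^3
note: V(t) takes 3 values over 3 diagrams, fixing the grouping


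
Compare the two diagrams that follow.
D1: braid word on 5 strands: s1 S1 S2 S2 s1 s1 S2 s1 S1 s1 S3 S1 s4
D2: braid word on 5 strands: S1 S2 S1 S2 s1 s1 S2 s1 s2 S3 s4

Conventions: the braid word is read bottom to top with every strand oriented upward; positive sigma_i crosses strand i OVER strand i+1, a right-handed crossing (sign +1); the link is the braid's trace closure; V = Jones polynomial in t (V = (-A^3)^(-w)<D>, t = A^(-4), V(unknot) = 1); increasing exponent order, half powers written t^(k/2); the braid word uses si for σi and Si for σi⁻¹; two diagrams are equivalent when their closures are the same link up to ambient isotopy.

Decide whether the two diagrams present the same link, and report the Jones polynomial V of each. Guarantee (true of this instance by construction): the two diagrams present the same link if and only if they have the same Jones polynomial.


equivalent: yes
V(D1) = t^(-7/2) - t^(-5/2) + t^(-3/2) - 2t^(-1/2) - t^(3/2)  (w -1, c 13, <D> = A^-9 + 2A^-1 - A^3 + A^7 - A^11)
V(D2) = t^(-7/2) - t^(-5/2) + t^(-3/2) - 2t^(-1/2) - t^(3/2)  [11 crossings, <D> = A^-9 + 2A^-1 - A^3 + A^7 - A^11, w = -1]
key observation: all 2 diagrams share one V(t), hence one class


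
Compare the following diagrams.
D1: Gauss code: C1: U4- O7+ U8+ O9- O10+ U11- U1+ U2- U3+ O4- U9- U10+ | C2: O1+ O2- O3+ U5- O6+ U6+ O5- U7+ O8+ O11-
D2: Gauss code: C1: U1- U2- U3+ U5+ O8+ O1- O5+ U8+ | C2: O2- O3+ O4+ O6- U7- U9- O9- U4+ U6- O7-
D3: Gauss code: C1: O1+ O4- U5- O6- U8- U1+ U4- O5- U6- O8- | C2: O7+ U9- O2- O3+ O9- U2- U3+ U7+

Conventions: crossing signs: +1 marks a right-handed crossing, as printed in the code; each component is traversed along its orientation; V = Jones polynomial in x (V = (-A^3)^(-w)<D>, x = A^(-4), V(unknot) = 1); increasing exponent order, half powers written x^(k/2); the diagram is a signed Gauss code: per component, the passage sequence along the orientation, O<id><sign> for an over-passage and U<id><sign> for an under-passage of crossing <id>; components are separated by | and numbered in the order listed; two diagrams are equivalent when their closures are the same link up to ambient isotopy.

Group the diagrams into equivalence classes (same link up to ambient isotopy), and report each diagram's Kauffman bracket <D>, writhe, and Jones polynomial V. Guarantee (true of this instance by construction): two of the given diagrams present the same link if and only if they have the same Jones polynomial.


classes: {D1} | {D2} | {D3}
V(D1) = -x^(1/2) - x^(5/2)  [11 crossings, <D> = A^-7 + A, w = +1]
D2 (bracket A^-5 + A^-1; 9 crossings at w = -1): V = -x^(-1/2) - x^(1/2)
D3 (bracket A^-7 + A^-3 + A - A^9; 9 crossings at w = -3): V = x^(-9/2) - x^(-5/2) - x^(-3/2) - x^(-1/2)
note: comparing 3 Jones polynomials yields 3 groups


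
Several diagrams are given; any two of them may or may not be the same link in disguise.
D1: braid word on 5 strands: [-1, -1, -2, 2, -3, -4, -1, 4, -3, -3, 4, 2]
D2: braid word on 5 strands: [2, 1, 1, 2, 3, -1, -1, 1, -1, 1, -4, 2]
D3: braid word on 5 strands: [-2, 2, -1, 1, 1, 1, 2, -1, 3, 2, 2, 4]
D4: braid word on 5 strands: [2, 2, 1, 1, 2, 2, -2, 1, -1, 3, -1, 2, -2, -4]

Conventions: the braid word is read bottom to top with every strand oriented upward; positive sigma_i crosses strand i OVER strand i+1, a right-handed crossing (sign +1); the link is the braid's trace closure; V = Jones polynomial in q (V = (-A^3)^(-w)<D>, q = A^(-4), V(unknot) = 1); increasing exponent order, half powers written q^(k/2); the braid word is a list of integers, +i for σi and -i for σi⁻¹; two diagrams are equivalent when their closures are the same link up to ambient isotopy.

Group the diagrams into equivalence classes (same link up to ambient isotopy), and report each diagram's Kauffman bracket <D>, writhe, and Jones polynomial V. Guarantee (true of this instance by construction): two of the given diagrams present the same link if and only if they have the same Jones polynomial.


classes: {D1} | {D2, D3, D4}
V(D1) = q^-8 - 2q^-7 + q^-6 - 2q^-5 + 2q^-4 + q^-2  [12 crossings, <D> = A^-4 + 2A^4 - 2A^8 + A^12 - 2A^16 + A^20, w = -4]
V(D2) = q - q^2 + 2q^3 - q^4 + q^5 - q^6  [12 crossings, <D> = -A^-12 + A^-8 - A^-4 + 2 - A^4 + A^8, w = +4]
D3 (bracket -A^-6 + A^-2 - A^2 + 2A^6 - A^10 + A^14; 12 crossings at w = +6): V = q - q^2 + 2q^3 - q^4 + q^5 - q^6
D4 (bracket -A^-12 + A^-8 - A^-4 + 2 - A^4 + A^8; 14 crossings at w = +4): V = q - q^2 + 2q^3 - q^4 + q^5 - q^6
insight: 2 classes among 4 diagrams; unequal V(q) rules out equality


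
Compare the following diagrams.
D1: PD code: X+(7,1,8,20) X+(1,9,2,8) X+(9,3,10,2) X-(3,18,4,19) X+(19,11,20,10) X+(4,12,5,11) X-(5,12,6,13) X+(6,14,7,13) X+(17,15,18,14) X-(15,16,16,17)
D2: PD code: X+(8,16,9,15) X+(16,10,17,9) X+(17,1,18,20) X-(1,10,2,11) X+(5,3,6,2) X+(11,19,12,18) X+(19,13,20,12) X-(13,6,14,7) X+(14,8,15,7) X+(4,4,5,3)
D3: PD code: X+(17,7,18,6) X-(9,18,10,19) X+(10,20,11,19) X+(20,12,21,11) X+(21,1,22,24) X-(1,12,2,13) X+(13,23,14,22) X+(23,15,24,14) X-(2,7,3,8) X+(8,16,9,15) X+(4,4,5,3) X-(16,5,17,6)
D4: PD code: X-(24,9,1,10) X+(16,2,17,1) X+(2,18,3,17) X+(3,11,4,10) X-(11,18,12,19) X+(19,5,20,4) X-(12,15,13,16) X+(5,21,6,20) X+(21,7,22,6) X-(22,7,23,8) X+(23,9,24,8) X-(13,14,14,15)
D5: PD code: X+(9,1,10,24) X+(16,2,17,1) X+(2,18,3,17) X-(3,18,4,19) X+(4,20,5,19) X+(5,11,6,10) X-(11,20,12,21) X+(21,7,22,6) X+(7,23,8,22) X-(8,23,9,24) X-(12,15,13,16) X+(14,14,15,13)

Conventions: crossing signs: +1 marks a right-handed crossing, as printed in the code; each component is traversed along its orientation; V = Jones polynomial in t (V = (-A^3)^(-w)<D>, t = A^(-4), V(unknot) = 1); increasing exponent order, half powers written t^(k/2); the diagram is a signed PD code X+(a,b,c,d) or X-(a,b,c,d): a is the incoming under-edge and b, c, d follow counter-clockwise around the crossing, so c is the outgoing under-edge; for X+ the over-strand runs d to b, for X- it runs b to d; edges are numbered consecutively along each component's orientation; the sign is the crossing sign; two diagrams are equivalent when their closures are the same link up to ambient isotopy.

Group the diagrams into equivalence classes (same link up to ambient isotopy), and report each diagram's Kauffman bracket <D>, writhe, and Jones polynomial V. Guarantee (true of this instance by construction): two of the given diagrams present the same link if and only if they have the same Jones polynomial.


equivalence classes: {D1} | {D2, D3, D4, D5}
D1 (bracket -A^-4 + 1 + A^8; 10 crossings at w = +4): V = t + t^3 - t^4
D2 (bracket -A^-6 + A^-2 - A^2 + 2A^6 - A^10 + A^14; 10 crossings at w = +6): V = t - t^2 + 2t^3 - t^4 + t^5 - t^6
D3 (bracket -A^-12 + A^-8 - A^-4 + 2 - A^4 + A^8; 12 crossings at w = +4): V = t - t^2 + 2t^3 - t^4 + t^5 - t^6
V(D4) = t - t^2 + 2t^3 - t^4 + t^5 - t^6  [12 crossings, <D> = -A^-18 + A^-14 - A^-10 + 2A^-6 - A^-2 + A^2, w = +2]
V(D5) = t - t^2 + 2t^3 - t^4 + t^5 - t^6  (w +4, c 12, <D> = -A^-12 + A^-8 - A^-4 + 2 - A^4 + A^8)
key observation: V(t) takes 2 values over 5 diagrams, fixing the grouping
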